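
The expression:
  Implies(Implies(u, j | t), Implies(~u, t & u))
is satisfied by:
  {u: True}


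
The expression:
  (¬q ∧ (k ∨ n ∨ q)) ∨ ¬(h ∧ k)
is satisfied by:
  {h: False, k: False, q: False}
  {q: True, h: False, k: False}
  {k: True, h: False, q: False}
  {q: True, k: True, h: False}
  {h: True, q: False, k: False}
  {q: True, h: True, k: False}
  {k: True, h: True, q: False}


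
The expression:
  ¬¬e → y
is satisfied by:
  {y: True, e: False}
  {e: False, y: False}
  {e: True, y: True}


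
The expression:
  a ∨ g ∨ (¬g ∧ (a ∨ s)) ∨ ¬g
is always true.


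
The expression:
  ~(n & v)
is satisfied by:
  {v: False, n: False}
  {n: True, v: False}
  {v: True, n: False}


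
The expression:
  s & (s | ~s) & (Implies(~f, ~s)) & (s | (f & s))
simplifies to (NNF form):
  f & s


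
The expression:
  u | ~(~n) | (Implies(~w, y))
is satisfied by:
  {n: True, y: True, u: True, w: True}
  {n: True, y: True, u: True, w: False}
  {n: True, y: True, w: True, u: False}
  {n: True, y: True, w: False, u: False}
  {n: True, u: True, w: True, y: False}
  {n: True, u: True, w: False, y: False}
  {n: True, u: False, w: True, y: False}
  {n: True, u: False, w: False, y: False}
  {y: True, u: True, w: True, n: False}
  {y: True, u: True, w: False, n: False}
  {y: True, w: True, u: False, n: False}
  {y: True, w: False, u: False, n: False}
  {u: True, w: True, y: False, n: False}
  {u: True, y: False, w: False, n: False}
  {w: True, y: False, u: False, n: False}


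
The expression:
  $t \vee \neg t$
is always true.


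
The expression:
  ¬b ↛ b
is always true.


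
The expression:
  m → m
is always true.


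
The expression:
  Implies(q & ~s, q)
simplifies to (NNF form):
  True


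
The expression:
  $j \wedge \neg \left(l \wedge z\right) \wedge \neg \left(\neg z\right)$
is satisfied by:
  {z: True, j: True, l: False}


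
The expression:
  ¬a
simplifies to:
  ¬a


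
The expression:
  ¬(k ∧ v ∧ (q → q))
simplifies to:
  ¬k ∨ ¬v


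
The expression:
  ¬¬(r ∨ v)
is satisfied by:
  {r: True, v: True}
  {r: True, v: False}
  {v: True, r: False}


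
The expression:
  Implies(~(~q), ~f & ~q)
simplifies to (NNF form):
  ~q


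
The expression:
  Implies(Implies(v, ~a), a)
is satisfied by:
  {a: True}


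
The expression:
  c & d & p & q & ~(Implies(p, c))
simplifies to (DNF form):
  False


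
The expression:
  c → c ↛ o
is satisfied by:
  {c: False, o: False}
  {o: True, c: False}
  {c: True, o: False}


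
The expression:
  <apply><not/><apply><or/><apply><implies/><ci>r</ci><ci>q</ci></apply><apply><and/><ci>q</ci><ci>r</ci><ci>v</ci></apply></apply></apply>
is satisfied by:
  {r: True, q: False}


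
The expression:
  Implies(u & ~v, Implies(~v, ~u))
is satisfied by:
  {v: True, u: False}
  {u: False, v: False}
  {u: True, v: True}


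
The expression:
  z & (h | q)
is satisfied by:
  {z: True, q: True, h: True}
  {z: True, q: True, h: False}
  {z: True, h: True, q: False}


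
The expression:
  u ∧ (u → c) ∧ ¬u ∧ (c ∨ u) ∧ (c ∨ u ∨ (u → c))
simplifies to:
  False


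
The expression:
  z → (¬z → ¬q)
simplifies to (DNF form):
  True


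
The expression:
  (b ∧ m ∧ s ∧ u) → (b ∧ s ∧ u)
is always true.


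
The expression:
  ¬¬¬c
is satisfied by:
  {c: False}


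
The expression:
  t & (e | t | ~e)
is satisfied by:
  {t: True}


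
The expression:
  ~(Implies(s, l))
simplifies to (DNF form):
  s & ~l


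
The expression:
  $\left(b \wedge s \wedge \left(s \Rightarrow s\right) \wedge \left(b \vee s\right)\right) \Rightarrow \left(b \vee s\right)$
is always true.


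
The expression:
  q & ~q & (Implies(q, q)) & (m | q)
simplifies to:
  False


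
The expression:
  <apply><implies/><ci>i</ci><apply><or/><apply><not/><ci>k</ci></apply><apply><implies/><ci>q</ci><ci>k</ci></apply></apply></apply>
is always true.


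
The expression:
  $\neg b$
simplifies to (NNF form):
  $\neg b$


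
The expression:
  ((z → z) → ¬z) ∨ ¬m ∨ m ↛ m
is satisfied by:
  {m: False, z: False}
  {z: True, m: False}
  {m: True, z: False}


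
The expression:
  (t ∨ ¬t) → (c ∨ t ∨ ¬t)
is always true.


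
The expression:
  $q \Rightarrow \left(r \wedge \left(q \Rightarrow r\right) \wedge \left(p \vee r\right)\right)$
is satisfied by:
  {r: True, q: False}
  {q: False, r: False}
  {q: True, r: True}


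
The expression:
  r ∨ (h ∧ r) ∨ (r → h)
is always true.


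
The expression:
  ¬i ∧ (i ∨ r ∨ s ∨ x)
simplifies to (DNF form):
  (r ∧ ¬i) ∨ (s ∧ ¬i) ∨ (x ∧ ¬i)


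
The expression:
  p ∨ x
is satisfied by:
  {x: True, p: True}
  {x: True, p: False}
  {p: True, x: False}


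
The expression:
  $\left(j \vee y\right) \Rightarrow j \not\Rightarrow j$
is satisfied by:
  {y: False, j: False}


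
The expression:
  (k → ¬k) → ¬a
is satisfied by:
  {k: True, a: False}
  {a: False, k: False}
  {a: True, k: True}


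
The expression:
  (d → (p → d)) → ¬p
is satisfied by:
  {p: False}


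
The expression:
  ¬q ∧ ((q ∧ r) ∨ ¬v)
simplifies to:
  ¬q ∧ ¬v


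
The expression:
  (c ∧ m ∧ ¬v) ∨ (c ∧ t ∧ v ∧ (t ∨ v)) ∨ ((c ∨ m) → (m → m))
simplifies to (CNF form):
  True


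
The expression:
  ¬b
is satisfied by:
  {b: False}


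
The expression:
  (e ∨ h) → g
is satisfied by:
  {g: True, e: False, h: False}
  {g: True, h: True, e: False}
  {g: True, e: True, h: False}
  {g: True, h: True, e: True}
  {h: False, e: False, g: False}


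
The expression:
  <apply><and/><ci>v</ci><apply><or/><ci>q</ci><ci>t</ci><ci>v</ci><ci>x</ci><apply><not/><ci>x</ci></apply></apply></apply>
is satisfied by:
  {v: True}


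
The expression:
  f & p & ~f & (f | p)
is never true.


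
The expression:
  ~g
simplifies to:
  ~g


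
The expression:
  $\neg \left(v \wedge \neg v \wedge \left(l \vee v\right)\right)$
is always true.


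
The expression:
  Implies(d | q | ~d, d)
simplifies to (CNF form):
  d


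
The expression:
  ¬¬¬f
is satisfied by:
  {f: False}


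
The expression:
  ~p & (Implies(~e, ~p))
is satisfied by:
  {p: False}


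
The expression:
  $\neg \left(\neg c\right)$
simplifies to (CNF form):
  $c$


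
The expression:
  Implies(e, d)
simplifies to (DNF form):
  d | ~e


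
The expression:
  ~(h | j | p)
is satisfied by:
  {p: False, h: False, j: False}


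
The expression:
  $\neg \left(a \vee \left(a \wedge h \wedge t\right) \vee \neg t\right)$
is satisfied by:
  {t: True, a: False}


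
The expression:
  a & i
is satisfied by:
  {a: True, i: True}


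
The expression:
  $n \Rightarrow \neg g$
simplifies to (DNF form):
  $\neg g \vee \neg n$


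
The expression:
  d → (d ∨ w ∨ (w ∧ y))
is always true.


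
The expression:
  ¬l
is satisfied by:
  {l: False}


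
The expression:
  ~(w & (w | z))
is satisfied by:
  {w: False}


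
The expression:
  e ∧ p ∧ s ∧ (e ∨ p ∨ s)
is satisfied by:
  {p: True, e: True, s: True}


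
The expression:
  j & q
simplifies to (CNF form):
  j & q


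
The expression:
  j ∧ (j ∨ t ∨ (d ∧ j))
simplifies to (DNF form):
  j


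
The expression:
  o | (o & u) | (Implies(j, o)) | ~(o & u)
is always true.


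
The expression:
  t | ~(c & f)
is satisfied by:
  {t: True, c: False, f: False}
  {c: False, f: False, t: False}
  {f: True, t: True, c: False}
  {f: True, c: False, t: False}
  {t: True, c: True, f: False}
  {c: True, t: False, f: False}
  {f: True, c: True, t: True}


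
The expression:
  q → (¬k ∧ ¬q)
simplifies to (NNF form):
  ¬q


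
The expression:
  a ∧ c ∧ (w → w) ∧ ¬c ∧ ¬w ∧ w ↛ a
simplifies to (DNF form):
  False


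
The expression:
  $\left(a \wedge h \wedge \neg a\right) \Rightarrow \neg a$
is always true.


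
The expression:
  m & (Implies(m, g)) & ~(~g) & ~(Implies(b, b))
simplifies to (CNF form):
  False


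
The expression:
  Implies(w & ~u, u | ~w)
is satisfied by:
  {u: True, w: False}
  {w: False, u: False}
  {w: True, u: True}


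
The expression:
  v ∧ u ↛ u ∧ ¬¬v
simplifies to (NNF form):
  False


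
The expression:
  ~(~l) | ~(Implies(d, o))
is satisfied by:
  {d: True, l: True, o: False}
  {l: True, o: False, d: False}
  {d: True, l: True, o: True}
  {l: True, o: True, d: False}
  {d: True, o: False, l: False}


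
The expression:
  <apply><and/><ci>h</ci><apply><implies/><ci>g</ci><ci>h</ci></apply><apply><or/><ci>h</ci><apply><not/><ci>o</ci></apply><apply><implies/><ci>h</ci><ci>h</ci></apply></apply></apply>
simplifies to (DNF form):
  <ci>h</ci>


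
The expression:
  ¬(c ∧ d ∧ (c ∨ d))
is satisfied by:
  {c: False, d: False}
  {d: True, c: False}
  {c: True, d: False}


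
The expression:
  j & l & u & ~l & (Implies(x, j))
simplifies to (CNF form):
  False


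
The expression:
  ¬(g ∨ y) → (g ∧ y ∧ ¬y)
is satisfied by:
  {y: True, g: True}
  {y: True, g: False}
  {g: True, y: False}


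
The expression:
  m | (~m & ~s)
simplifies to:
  m | ~s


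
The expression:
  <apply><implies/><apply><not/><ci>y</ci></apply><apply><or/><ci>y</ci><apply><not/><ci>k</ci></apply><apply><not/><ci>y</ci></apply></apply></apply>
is always true.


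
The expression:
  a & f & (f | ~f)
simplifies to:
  a & f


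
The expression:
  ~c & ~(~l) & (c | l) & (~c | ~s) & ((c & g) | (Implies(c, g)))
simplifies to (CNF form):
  l & ~c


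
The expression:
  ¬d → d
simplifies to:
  d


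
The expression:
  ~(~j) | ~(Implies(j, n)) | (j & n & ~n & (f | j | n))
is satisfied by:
  {j: True}


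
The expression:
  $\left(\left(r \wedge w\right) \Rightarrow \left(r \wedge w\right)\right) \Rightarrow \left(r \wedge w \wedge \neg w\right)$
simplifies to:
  $\text{False}$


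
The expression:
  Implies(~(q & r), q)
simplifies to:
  q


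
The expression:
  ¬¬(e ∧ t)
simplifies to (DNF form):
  e ∧ t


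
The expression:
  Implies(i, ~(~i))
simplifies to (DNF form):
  True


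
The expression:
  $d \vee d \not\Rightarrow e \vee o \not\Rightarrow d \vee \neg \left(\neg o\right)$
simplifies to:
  $d \vee o$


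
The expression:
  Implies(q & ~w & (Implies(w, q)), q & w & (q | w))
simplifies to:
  w | ~q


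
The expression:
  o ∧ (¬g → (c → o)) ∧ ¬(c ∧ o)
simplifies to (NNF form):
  o ∧ ¬c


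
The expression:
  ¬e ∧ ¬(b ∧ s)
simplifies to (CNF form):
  ¬e ∧ (¬b ∨ ¬s)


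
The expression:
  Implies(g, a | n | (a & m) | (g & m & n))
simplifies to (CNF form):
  a | n | ~g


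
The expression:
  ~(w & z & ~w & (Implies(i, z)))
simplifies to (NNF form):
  True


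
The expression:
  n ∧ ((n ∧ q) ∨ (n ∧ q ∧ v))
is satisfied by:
  {q: True, n: True}


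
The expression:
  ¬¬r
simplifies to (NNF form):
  r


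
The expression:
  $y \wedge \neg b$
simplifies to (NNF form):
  $y \wedge \neg b$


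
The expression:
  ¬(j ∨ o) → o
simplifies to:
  j ∨ o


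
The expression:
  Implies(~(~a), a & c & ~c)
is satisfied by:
  {a: False}


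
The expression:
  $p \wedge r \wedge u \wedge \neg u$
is never true.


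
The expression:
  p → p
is always true.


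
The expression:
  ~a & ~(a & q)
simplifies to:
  ~a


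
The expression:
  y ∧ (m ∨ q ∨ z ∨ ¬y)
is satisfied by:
  {q: True, m: True, z: True, y: True}
  {q: True, m: True, y: True, z: False}
  {q: True, z: True, y: True, m: False}
  {q: True, y: True, z: False, m: False}
  {m: True, y: True, z: True, q: False}
  {m: True, y: True, z: False, q: False}
  {y: True, z: True, m: False, q: False}


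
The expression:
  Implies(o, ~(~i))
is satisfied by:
  {i: True, o: False}
  {o: False, i: False}
  {o: True, i: True}


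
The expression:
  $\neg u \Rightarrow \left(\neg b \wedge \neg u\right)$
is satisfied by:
  {u: True, b: False}
  {b: False, u: False}
  {b: True, u: True}


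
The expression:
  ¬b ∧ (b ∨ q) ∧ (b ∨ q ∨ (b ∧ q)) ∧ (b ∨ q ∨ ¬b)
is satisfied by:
  {q: True, b: False}


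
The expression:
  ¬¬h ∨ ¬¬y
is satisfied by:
  {y: True, h: True}
  {y: True, h: False}
  {h: True, y: False}


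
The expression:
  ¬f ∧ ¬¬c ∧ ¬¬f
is never true.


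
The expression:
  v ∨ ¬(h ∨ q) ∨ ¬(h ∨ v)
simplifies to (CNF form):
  v ∨ ¬h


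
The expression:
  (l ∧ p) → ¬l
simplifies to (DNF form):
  ¬l ∨ ¬p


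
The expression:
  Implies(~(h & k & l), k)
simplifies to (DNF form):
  k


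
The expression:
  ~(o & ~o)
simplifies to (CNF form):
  True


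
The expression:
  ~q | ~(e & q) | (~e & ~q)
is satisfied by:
  {e: False, q: False}
  {q: True, e: False}
  {e: True, q: False}


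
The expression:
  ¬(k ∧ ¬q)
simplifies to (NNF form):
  q ∨ ¬k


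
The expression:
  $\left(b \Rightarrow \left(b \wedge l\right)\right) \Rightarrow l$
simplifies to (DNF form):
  $b \vee l$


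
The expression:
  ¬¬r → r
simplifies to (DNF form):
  True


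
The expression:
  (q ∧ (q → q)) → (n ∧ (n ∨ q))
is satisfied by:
  {n: True, q: False}
  {q: False, n: False}
  {q: True, n: True}


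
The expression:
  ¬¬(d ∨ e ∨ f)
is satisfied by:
  {d: True, e: True, f: True}
  {d: True, e: True, f: False}
  {d: True, f: True, e: False}
  {d: True, f: False, e: False}
  {e: True, f: True, d: False}
  {e: True, f: False, d: False}
  {f: True, e: False, d: False}


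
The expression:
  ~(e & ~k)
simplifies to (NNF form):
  k | ~e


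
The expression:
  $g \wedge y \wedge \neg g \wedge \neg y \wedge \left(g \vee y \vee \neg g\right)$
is never true.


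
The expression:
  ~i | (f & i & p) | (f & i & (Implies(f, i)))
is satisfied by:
  {f: True, i: False}
  {i: False, f: False}
  {i: True, f: True}


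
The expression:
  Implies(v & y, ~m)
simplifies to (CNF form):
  ~m | ~v | ~y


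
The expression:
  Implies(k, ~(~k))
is always true.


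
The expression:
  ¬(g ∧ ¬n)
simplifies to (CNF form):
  n ∨ ¬g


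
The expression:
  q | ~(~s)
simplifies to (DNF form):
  q | s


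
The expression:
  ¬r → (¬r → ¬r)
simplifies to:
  True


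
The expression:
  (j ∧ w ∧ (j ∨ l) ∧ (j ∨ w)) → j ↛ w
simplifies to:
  ¬j ∨ ¬w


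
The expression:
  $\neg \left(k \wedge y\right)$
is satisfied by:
  {k: False, y: False}
  {y: True, k: False}
  {k: True, y: False}


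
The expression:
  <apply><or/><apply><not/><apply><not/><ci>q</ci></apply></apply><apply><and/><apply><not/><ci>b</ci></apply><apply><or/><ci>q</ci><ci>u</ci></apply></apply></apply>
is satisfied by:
  {q: True, u: True, b: False}
  {q: True, b: False, u: False}
  {q: True, u: True, b: True}
  {q: True, b: True, u: False}
  {u: True, b: False, q: False}


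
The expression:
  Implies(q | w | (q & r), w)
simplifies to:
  w | ~q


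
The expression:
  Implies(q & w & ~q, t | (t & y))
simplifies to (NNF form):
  True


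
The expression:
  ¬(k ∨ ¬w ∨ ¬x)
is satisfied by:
  {w: True, x: True, k: False}


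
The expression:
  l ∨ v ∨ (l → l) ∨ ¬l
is always true.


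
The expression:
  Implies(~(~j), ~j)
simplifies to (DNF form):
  ~j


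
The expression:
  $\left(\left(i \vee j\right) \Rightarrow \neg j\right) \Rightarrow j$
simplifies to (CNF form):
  $j$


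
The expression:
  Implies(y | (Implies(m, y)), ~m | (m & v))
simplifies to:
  v | ~m | ~y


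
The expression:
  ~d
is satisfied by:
  {d: False}


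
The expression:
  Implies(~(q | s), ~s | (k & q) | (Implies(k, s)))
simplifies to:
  True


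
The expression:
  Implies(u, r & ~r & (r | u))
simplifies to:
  ~u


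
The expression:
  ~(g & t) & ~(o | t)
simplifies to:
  ~o & ~t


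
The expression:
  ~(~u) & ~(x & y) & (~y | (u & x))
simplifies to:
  u & ~y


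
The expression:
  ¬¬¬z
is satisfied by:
  {z: False}


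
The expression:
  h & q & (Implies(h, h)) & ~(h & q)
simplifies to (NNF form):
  False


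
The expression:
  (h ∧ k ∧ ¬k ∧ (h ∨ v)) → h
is always true.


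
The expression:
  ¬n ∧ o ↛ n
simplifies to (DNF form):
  o ∧ ¬n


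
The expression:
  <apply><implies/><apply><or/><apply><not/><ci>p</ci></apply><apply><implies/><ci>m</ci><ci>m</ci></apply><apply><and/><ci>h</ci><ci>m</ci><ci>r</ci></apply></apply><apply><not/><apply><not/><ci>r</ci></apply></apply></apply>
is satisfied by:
  {r: True}


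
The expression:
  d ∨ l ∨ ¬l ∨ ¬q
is always true.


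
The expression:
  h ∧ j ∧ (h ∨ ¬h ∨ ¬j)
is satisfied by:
  {h: True, j: True}


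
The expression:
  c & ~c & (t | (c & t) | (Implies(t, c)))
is never true.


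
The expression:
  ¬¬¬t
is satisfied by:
  {t: False}


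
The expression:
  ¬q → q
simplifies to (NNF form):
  q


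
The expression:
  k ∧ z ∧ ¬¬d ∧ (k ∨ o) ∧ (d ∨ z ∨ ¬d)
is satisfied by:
  {z: True, d: True, k: True}


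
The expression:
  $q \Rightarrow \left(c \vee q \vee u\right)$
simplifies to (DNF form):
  $\text{True}$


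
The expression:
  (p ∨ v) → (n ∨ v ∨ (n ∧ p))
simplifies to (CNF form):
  n ∨ v ∨ ¬p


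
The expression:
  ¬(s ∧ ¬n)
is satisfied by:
  {n: True, s: False}
  {s: False, n: False}
  {s: True, n: True}


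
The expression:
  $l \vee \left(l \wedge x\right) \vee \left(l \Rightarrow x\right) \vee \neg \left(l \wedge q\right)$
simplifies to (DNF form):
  $\text{True}$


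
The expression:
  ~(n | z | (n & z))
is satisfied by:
  {n: False, z: False}


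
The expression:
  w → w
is always true.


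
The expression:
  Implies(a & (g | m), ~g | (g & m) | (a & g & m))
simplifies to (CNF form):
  m | ~a | ~g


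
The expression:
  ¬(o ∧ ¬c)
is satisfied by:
  {c: True, o: False}
  {o: False, c: False}
  {o: True, c: True}


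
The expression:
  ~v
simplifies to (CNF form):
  ~v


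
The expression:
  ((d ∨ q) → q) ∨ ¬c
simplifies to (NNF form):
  q ∨ ¬c ∨ ¬d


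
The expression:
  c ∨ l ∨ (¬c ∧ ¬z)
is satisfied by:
  {c: True, l: True, z: False}
  {c: True, l: False, z: False}
  {l: True, c: False, z: False}
  {c: False, l: False, z: False}
  {c: True, z: True, l: True}
  {c: True, z: True, l: False}
  {z: True, l: True, c: False}


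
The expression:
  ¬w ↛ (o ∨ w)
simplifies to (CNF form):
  ¬o ∧ ¬w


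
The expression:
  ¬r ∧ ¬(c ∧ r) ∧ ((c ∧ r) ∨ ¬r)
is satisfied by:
  {r: False}


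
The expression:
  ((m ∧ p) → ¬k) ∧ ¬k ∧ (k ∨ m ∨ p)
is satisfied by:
  {m: True, p: True, k: False}
  {m: True, p: False, k: False}
  {p: True, m: False, k: False}


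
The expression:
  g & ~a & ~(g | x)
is never true.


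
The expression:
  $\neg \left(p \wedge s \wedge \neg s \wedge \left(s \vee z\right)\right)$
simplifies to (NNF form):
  $\text{True}$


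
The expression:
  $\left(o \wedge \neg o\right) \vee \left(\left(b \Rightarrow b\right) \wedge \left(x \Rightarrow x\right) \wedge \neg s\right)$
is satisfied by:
  {s: False}


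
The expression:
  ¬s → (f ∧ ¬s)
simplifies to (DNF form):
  f ∨ s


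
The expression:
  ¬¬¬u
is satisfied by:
  {u: False}


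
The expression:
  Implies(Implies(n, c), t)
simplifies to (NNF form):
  t | (n & ~c)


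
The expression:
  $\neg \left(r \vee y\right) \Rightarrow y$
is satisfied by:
  {r: True, y: True}
  {r: True, y: False}
  {y: True, r: False}


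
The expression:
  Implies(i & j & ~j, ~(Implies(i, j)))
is always true.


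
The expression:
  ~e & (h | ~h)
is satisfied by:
  {e: False}


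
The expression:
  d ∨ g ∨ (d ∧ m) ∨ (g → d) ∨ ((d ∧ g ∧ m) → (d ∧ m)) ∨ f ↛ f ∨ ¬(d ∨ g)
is always true.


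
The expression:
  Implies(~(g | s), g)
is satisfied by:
  {g: True, s: True}
  {g: True, s: False}
  {s: True, g: False}


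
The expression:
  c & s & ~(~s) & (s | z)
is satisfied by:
  {c: True, s: True}


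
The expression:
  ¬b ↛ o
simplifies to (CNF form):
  ¬b ∧ ¬o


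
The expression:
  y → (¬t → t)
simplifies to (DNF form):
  t ∨ ¬y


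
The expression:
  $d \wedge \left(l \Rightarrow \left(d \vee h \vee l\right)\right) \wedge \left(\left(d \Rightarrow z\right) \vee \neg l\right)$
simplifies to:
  $d \wedge \left(z \vee \neg l\right)$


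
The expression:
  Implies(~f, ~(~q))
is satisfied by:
  {q: True, f: True}
  {q: True, f: False}
  {f: True, q: False}


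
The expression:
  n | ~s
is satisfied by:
  {n: True, s: False}
  {s: False, n: False}
  {s: True, n: True}


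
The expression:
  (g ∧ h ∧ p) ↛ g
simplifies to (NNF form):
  False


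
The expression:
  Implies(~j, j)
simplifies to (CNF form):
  j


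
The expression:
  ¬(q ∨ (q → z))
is never true.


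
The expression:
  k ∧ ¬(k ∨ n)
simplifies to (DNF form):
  False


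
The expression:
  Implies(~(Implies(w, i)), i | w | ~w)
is always true.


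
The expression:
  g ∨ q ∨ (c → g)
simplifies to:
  g ∨ q ∨ ¬c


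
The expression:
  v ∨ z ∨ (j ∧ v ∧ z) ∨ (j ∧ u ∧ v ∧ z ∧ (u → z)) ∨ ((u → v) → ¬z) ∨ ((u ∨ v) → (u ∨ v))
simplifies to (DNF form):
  True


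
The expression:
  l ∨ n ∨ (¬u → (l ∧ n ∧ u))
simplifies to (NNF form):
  l ∨ n ∨ u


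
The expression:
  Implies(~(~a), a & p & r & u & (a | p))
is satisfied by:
  {u: True, p: True, r: True, a: False}
  {u: True, p: True, r: False, a: False}
  {u: True, r: True, p: False, a: False}
  {u: True, r: False, p: False, a: False}
  {p: True, r: True, u: False, a: False}
  {p: True, r: False, u: False, a: False}
  {r: True, u: False, p: False, a: False}
  {r: False, u: False, p: False, a: False}
  {a: True, u: True, p: True, r: True}


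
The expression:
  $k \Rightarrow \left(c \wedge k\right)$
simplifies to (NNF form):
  $c \vee \neg k$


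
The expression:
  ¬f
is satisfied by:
  {f: False}


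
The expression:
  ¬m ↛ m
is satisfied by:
  {m: False}


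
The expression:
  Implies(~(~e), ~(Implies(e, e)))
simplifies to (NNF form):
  ~e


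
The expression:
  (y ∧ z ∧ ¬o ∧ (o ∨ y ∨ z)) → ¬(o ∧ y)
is always true.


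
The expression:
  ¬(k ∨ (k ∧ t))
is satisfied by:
  {k: False}


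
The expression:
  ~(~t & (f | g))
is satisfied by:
  {t: True, g: False, f: False}
  {f: True, t: True, g: False}
  {t: True, g: True, f: False}
  {f: True, t: True, g: True}
  {f: False, g: False, t: False}


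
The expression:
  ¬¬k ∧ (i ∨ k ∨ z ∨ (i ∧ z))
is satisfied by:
  {k: True}


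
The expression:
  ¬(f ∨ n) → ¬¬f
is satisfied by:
  {n: True, f: True}
  {n: True, f: False}
  {f: True, n: False}


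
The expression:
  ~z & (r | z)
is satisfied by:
  {r: True, z: False}


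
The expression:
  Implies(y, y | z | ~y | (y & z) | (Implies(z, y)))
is always true.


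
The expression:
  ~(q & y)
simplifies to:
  ~q | ~y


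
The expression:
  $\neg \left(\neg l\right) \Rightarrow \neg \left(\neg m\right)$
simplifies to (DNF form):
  $m \vee \neg l$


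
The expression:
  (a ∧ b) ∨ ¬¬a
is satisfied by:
  {a: True}


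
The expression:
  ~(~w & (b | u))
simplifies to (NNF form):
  w | (~b & ~u)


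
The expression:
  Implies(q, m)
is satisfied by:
  {m: True, q: False}
  {q: False, m: False}
  {q: True, m: True}


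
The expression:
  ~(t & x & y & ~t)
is always true.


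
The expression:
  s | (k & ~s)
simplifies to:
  k | s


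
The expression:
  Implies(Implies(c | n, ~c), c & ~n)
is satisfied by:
  {c: True}


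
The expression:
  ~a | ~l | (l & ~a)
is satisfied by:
  {l: False, a: False}
  {a: True, l: False}
  {l: True, a: False}


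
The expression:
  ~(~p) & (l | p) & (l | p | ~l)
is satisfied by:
  {p: True}


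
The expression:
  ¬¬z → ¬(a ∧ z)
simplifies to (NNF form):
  ¬a ∨ ¬z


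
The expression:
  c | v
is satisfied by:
  {c: True, v: True}
  {c: True, v: False}
  {v: True, c: False}


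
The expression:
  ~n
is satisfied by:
  {n: False}


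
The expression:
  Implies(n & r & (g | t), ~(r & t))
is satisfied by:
  {t: False, n: False, r: False}
  {r: True, t: False, n: False}
  {n: True, t: False, r: False}
  {r: True, n: True, t: False}
  {t: True, r: False, n: False}
  {r: True, t: True, n: False}
  {n: True, t: True, r: False}


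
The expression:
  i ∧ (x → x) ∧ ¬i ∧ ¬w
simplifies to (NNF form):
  False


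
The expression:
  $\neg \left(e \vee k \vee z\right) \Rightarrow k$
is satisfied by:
  {k: True, z: True, e: True}
  {k: True, z: True, e: False}
  {k: True, e: True, z: False}
  {k: True, e: False, z: False}
  {z: True, e: True, k: False}
  {z: True, e: False, k: False}
  {e: True, z: False, k: False}


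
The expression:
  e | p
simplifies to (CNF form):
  e | p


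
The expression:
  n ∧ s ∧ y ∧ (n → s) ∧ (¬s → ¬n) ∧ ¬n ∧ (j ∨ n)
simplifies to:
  False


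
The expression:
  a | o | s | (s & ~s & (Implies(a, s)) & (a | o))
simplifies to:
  a | o | s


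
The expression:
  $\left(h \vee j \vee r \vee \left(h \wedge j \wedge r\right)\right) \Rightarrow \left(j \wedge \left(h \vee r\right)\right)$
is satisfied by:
  {r: True, h: True, j: True}
  {r: True, j: True, h: False}
  {h: True, j: True, r: False}
  {j: False, r: False, h: False}


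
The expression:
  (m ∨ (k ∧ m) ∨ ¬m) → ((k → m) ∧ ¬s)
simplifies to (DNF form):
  (m ∧ ¬s) ∨ (¬k ∧ ¬s)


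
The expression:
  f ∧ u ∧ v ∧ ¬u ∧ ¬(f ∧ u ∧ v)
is never true.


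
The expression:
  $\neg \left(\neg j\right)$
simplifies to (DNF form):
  $j$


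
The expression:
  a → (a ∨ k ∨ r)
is always true.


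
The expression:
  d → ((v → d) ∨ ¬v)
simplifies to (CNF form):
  True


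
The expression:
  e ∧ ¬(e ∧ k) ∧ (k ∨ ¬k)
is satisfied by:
  {e: True, k: False}


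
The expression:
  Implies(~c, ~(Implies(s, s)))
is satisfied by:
  {c: True}


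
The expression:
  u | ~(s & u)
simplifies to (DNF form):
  True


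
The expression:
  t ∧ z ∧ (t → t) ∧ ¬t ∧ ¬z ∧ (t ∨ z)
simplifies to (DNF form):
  False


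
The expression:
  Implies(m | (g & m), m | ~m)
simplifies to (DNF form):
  True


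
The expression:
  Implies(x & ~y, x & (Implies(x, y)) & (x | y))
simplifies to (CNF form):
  y | ~x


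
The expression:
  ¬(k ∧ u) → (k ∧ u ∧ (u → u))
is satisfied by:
  {u: True, k: True}


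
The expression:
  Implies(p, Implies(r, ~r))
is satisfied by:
  {p: False, r: False}
  {r: True, p: False}
  {p: True, r: False}


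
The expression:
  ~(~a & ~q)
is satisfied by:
  {a: True, q: True}
  {a: True, q: False}
  {q: True, a: False}


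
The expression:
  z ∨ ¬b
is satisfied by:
  {z: True, b: False}
  {b: False, z: False}
  {b: True, z: True}


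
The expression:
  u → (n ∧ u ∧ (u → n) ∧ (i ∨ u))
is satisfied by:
  {n: True, u: False}
  {u: False, n: False}
  {u: True, n: True}


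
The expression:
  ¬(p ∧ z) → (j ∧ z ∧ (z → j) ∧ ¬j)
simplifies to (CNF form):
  p ∧ z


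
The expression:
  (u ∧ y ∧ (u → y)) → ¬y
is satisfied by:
  {u: False, y: False}
  {y: True, u: False}
  {u: True, y: False}


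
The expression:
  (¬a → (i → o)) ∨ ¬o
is always true.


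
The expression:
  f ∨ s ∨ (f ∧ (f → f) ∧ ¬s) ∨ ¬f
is always true.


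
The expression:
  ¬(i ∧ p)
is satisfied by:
  {p: False, i: False}
  {i: True, p: False}
  {p: True, i: False}


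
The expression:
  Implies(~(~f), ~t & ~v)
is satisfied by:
  {t: False, f: False, v: False}
  {v: True, t: False, f: False}
  {t: True, v: False, f: False}
  {v: True, t: True, f: False}
  {f: True, v: False, t: False}


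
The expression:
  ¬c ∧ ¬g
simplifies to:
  ¬c ∧ ¬g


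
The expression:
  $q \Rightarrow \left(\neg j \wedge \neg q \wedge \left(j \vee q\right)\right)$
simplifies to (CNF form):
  $\neg q$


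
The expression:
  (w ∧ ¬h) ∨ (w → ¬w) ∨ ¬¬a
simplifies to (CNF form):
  a ∨ ¬h ∨ ¬w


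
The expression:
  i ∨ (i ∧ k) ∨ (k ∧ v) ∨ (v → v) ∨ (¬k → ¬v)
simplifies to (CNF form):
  True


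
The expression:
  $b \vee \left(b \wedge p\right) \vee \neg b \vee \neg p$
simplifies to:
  $\text{True}$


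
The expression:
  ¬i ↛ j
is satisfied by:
  {j: True, i: False}
  {i: False, j: False}
  {i: True, j: True}


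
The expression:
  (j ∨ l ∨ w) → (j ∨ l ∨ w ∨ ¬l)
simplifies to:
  True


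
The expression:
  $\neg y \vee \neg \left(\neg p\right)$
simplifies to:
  $p \vee \neg y$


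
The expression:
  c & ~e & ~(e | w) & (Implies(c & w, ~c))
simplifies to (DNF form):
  c & ~e & ~w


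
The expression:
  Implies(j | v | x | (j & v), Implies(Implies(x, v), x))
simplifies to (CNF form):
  (x | ~j) & (x | ~v)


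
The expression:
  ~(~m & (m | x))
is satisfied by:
  {m: True, x: False}
  {x: False, m: False}
  {x: True, m: True}


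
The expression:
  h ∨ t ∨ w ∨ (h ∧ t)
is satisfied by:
  {h: True, t: True, w: True}
  {h: True, t: True, w: False}
  {h: True, w: True, t: False}
  {h: True, w: False, t: False}
  {t: True, w: True, h: False}
  {t: True, w: False, h: False}
  {w: True, t: False, h: False}


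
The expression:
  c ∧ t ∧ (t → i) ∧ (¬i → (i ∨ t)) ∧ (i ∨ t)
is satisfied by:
  {t: True, i: True, c: True}


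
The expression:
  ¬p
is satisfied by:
  {p: False}


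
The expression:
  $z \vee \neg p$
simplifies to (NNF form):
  $z \vee \neg p$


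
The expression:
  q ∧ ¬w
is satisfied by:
  {q: True, w: False}


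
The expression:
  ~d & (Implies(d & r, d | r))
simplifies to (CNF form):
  ~d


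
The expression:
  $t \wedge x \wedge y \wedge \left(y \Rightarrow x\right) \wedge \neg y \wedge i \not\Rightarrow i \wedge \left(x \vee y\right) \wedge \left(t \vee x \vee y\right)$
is never true.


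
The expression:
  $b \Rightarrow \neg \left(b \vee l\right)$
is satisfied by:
  {b: False}


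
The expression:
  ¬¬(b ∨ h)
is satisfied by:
  {b: True, h: True}
  {b: True, h: False}
  {h: True, b: False}


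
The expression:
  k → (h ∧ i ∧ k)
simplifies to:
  (h ∧ i) ∨ ¬k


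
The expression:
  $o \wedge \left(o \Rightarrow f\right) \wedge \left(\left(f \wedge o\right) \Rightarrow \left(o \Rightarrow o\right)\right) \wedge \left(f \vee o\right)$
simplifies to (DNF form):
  $f \wedge o$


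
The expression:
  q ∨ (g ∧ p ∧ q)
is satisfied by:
  {q: True}


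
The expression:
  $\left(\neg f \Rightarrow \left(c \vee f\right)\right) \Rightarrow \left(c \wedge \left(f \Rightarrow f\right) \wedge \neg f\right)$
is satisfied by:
  {f: False}


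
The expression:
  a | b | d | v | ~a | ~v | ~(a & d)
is always true.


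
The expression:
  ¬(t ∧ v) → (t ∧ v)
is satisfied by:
  {t: True, v: True}


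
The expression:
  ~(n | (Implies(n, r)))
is never true.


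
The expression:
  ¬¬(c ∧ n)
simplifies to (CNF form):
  c ∧ n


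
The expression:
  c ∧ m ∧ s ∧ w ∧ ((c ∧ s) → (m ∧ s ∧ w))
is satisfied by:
  {c: True, m: True, w: True, s: True}


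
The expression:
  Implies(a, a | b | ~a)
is always true.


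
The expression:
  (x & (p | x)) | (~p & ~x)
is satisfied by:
  {x: True, p: False}
  {p: False, x: False}
  {p: True, x: True}


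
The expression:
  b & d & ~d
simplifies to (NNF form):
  False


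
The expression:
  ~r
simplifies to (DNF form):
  ~r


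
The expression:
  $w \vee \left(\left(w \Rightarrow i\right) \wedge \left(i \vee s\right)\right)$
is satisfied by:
  {i: True, s: True, w: True}
  {i: True, s: True, w: False}
  {i: True, w: True, s: False}
  {i: True, w: False, s: False}
  {s: True, w: True, i: False}
  {s: True, w: False, i: False}
  {w: True, s: False, i: False}


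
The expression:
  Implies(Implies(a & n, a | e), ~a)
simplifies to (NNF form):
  ~a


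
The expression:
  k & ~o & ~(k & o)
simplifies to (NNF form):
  k & ~o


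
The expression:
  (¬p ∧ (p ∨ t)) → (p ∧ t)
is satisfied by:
  {p: True, t: False}
  {t: False, p: False}
  {t: True, p: True}


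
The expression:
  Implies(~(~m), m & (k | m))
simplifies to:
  True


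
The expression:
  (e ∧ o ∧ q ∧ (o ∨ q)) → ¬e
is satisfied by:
  {o: False, e: False, q: False}
  {q: True, o: False, e: False}
  {e: True, o: False, q: False}
  {q: True, e: True, o: False}
  {o: True, q: False, e: False}
  {q: True, o: True, e: False}
  {e: True, o: True, q: False}


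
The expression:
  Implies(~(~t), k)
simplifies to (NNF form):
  k | ~t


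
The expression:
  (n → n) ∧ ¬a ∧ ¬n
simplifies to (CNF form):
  ¬a ∧ ¬n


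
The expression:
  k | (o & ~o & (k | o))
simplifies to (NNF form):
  k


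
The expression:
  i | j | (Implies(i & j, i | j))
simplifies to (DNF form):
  True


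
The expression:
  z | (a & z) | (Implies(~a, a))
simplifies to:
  a | z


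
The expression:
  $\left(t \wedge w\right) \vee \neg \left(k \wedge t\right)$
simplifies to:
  $w \vee \neg k \vee \neg t$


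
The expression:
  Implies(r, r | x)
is always true.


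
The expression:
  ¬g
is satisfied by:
  {g: False}


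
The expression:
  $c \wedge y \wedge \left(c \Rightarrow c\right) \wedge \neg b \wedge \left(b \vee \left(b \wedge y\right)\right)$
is never true.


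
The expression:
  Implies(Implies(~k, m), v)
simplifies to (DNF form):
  v | (~k & ~m)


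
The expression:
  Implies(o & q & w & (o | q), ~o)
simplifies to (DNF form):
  ~o | ~q | ~w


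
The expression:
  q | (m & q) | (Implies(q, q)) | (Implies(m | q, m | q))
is always true.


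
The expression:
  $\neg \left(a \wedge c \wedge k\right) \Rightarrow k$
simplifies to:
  $k$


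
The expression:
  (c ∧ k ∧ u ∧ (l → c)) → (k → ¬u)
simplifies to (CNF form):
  ¬c ∨ ¬k ∨ ¬u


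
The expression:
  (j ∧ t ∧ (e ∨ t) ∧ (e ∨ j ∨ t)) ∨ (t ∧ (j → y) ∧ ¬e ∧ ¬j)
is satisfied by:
  {t: True, j: True, e: False}
  {t: True, j: False, e: False}
  {t: True, e: True, j: True}


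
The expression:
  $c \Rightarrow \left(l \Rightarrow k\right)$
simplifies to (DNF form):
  $k \vee \neg c \vee \neg l$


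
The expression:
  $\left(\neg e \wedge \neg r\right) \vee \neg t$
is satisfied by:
  {r: False, t: False, e: False}
  {e: True, r: False, t: False}
  {r: True, e: False, t: False}
  {e: True, r: True, t: False}
  {t: True, e: False, r: False}


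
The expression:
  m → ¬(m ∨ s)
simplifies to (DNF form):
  ¬m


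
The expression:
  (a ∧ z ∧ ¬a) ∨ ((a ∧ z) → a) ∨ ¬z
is always true.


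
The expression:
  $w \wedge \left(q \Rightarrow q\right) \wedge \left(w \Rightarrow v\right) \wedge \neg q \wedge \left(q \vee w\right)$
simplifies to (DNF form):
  $v \wedge w \wedge \neg q$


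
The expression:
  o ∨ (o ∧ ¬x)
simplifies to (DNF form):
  o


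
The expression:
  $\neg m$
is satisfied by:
  {m: False}


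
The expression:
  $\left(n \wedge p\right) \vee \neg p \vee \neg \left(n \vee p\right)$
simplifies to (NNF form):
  $n \vee \neg p$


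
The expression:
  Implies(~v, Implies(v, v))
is always true.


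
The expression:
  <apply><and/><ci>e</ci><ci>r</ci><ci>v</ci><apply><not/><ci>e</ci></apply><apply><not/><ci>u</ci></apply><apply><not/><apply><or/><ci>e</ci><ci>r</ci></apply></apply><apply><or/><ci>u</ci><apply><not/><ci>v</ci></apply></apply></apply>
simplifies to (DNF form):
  <false/>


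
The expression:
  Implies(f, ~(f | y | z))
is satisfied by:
  {f: False}


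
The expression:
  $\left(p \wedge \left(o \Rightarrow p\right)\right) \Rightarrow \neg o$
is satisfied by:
  {p: False, o: False}
  {o: True, p: False}
  {p: True, o: False}


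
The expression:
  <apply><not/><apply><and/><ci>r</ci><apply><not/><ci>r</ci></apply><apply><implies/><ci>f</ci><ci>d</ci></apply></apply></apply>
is always true.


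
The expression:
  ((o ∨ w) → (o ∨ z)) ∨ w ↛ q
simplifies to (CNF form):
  o ∨ z ∨ ¬q ∨ ¬w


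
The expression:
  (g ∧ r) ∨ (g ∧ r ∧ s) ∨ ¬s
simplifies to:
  (g ∧ r) ∨ ¬s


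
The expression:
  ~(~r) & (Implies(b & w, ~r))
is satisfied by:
  {r: True, w: False, b: False}
  {r: True, b: True, w: False}
  {r: True, w: True, b: False}


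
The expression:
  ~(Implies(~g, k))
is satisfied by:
  {g: False, k: False}


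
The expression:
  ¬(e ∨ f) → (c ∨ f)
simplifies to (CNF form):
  c ∨ e ∨ f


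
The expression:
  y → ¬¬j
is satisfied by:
  {j: True, y: False}
  {y: False, j: False}
  {y: True, j: True}


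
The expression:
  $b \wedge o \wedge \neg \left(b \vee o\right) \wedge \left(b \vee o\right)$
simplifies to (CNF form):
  $\text{False}$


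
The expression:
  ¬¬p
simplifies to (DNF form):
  p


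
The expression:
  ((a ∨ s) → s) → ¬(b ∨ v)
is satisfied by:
  {a: True, b: False, s: False, v: False}
  {a: False, b: False, s: False, v: False}
  {v: True, a: True, b: False, s: False}
  {s: True, a: True, b: False, v: False}
  {s: True, a: False, b: False, v: False}
  {b: True, a: True, v: False, s: False}
  {v: True, b: True, a: True, s: False}


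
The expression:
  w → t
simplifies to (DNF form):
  t ∨ ¬w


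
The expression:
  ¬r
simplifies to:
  ¬r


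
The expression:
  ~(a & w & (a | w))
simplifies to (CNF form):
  ~a | ~w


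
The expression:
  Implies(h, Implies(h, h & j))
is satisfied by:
  {j: True, h: False}
  {h: False, j: False}
  {h: True, j: True}


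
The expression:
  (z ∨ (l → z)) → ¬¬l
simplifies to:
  l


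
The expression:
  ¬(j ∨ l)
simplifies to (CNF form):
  ¬j ∧ ¬l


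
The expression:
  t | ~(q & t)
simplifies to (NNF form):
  True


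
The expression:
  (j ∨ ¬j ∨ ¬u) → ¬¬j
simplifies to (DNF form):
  j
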